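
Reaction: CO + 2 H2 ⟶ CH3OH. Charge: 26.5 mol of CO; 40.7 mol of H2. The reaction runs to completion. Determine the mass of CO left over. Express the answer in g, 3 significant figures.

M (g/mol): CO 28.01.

n(CO) = 26.50 mol
n(H2) = 40.70 mol
n/ν for CO = 26.50/1 = 26.50
n/ν for H2 = 40.70/2 = 20.35
Smallest n/ν is H2 → limiting reagent.
CO consumed = (1/2) × 40.70 = 20.35 mol
CO remaining = 26.50 − 20.35 = 6.150 mol
mass = 6.150 × 28.01 = 172.3 g

172 g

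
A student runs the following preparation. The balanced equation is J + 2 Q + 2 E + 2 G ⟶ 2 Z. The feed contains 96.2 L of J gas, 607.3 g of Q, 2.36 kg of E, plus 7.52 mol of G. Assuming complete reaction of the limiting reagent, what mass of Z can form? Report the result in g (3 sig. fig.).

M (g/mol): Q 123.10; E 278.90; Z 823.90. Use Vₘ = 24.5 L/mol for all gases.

4060 g

n(J) = 96.20 / 24.5 = 3.927 mol
n(Q) = 607.3 / 123.10 = 4.933 mol
n(E) = 2.360×1000 / 278.90 = 8.462 mol
n(G) = 7.520 mol
n/ν for J = 3.927/1 = 3.927
n/ν for Q = 4.933/2 = 2.467
n/ν for E = 8.462/2 = 4.231
n/ν for G = 7.520/2 = 3.760
Smallest n/ν is Q → limiting reagent.
n(Z) = (2/2) × 4.933 = 4.933 mol
mass = 4.933 × 823.90 = 4064 g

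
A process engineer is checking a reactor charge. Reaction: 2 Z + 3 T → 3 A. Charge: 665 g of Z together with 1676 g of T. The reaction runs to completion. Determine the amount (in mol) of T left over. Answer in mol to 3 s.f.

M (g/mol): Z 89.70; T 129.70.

1.80 mol

n(Z) = 665.0 / 89.70 = 7.414 mol
n(T) = 1676 / 129.70 = 12.92 mol
n/ν → Z: 3.707, T: 4.307; Z is limiting.
T consumed = (3/2) × 7.414 = 11.12 mol
T remaining = 12.92 − 11.12 = 1.800 mol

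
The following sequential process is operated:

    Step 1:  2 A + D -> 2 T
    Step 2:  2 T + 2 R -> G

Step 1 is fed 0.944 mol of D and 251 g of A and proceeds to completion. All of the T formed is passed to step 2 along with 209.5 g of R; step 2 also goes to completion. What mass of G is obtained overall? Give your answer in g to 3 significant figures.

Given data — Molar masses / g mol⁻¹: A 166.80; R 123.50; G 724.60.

Step 1:
n(D) = 0.9440 mol
n(A) = 251.0 / 166.80 = 1.505 mol
n/ν for D = 0.9440/1 = 0.9440
n/ν for A = 1.505/2 = 0.7525
Smallest n/ν is A → limiting reagent.
n(T) produced = (2/2) × 1.505 = 1.505 mol
Step 2:
n(T) available = 1.505 mol
n(R) = 209.5 / 123.50 = 1.696 mol
n/ν for T = 1.505/2 = 0.7525
n/ν for R = 1.696/2 = 0.8480
Smallest n/ν is T → limiting reagent.
n(G) = (1/2) × 1.505 = 0.7525 mol
mass = 0.7525 × 724.60 = 545.3 g

545 g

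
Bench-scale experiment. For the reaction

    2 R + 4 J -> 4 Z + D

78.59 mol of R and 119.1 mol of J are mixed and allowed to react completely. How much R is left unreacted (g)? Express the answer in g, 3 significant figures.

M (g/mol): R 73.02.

n(R) = 78.59 mol
n(J) = 119.1 mol
n/ν → R: 39.30, J: 29.78; J is limiting.
R consumed = (2/4) × 119.1 = 59.55 mol
R remaining = 78.59 − 59.55 = 19.04 mol
mass = 19.04 × 73.02 = 1390 g

1390 g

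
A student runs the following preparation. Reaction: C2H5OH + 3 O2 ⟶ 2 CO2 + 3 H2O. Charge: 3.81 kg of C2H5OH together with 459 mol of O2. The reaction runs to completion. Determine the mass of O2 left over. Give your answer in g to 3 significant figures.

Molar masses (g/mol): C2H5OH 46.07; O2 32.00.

n(C2H5OH) = 3.810×1000 / 46.07 = 82.70 mol
n(O2) = 459.0 mol
n/ν → C2H5OH: 82.70, O2: 153.0; C2H5OH is limiting.
O2 consumed = (3/1) × 82.70 = 248.1 mol
O2 remaining = 459.0 − 248.1 = 210.9 mol
mass = 210.9 × 32.00 = 6749 g

6750 g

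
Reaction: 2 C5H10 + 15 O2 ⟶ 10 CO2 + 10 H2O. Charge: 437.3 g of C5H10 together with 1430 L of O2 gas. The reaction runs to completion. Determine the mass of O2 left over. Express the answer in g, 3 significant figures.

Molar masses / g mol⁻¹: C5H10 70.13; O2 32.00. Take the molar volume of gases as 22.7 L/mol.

n(C5H10) = 437.3 / 70.13 = 6.236 mol
n(O2) = 1430 / 22.7 = 63.00 mol
n/ν for C5H10 = 6.236/2 = 3.118
n/ν for O2 = 63.00/15 = 4.200
Smallest n/ν is C5H10 → limiting reagent.
O2 consumed = (15/2) × 6.236 = 46.77 mol
O2 remaining = 63.00 − 46.77 = 16.23 mol
mass = 16.23 × 32.00 = 519.4 g

519 g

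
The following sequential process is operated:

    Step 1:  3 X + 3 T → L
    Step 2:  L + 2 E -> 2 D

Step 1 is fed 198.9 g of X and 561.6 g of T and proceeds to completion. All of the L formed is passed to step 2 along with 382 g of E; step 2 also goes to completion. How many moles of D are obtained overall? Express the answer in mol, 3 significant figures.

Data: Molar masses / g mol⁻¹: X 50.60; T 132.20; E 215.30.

1.77 mol

Step 1:
n(X) = 198.9 / 50.60 = 3.931 mol
n(T) = 561.6 / 132.20 = 4.248 mol
n/ν → X: 1.310, T: 1.416; X is limiting.
n(L) produced = (1/3) × 3.931 = 1.310 mol
Step 2:
n(L) available = 1.310 mol
n(E) = 382.0 / 215.30 = 1.774 mol
n/ν → L: 1.310, E: 0.8870; E is limiting.
n(D) = (2/2) × 1.774 = 1.774 mol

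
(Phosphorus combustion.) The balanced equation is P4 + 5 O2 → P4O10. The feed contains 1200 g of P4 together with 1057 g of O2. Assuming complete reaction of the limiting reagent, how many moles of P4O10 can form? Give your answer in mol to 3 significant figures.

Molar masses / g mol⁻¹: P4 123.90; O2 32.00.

6.61 mol

n(P4) = 1200 / 123.90 = 9.685 mol
n(O2) = 1057 / 32.00 = 33.03 mol
n/ν for P4 = 9.685/1 = 9.685
n/ν for O2 = 33.03/5 = 6.606
Smallest n/ν is O2 → limiting reagent.
n(P4O10) = (1/5) × 33.03 = 6.606 mol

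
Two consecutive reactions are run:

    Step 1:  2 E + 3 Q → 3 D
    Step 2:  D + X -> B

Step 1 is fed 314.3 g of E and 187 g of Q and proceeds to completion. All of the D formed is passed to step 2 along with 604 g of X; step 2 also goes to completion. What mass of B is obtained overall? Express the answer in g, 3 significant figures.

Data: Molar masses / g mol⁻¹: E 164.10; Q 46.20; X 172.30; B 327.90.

942 g

Step 1:
n(E) = 314.3 / 164.10 = 1.915 mol
n(Q) = 187.0 / 46.20 = 4.048 mol
n/ν → E: 0.9575, Q: 1.349; E is limiting.
n(D) produced = (3/2) × 1.915 = 2.873 mol
Step 2:
n(D) available = 2.873 mol
n(X) = 604.0 / 172.30 = 3.506 mol
n/ν → D: 2.873, X: 3.506; D is limiting.
n(B) = (1/1) × 2.873 = 2.873 mol
mass = 2.873 × 327.90 = 942.1 g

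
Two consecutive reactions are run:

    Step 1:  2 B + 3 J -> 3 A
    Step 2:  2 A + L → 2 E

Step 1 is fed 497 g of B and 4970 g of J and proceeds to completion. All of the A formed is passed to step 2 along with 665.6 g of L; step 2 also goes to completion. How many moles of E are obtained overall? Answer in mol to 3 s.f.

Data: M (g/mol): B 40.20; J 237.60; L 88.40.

Step 1:
n(B) = 497.0 / 40.20 = 12.36 mol
n(J) = 4970 / 237.60 = 20.92 mol
n/ν → B: 6.180, J: 6.973; B is limiting.
n(A) produced = (3/2) × 12.36 = 18.54 mol
Step 2:
n(A) available = 18.54 mol
n(L) = 665.6 / 88.40 = 7.529 mol
n/ν → A: 9.270, L: 7.529; L is limiting.
n(E) = (2/1) × 7.529 = 15.06 mol

15.1 mol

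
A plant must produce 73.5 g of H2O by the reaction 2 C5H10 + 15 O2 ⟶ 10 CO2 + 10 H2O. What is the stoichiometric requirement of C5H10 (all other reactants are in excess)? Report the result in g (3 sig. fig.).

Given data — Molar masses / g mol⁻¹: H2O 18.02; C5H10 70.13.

n(H2O) = 73.5 / 18.02 = 4.079 mol
n(C5H10) = (2/10) × 4.079 = 0.8158 mol
mass = 0.8158 × 70.13 = 57.21 g

57.2 g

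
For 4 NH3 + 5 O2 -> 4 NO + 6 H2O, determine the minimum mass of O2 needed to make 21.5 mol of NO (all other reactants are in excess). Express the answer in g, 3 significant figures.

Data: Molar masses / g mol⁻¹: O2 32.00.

n(NO) = 21.50 mol
n(O2) = (5/4) × 21.50 = 26.88 mol
mass = 26.88 × 32.00 = 860.2 g

860 g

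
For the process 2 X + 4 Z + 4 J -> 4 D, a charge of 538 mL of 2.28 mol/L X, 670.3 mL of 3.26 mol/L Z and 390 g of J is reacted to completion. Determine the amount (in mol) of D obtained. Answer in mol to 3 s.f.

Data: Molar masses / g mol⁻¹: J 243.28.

1.60 mol

n(X) = 2.28 × 538.0/1000 = 1.227 mol
n(Z) = 3.26 × 670.3/1000 = 2.185 mol
n(J) = 390.0 / 243.28 = 1.603 mol
n/ν for X = 1.227/2 = 0.6135
n/ν for Z = 2.185/4 = 0.5463
n/ν for J = 1.603/4 = 0.4008
Smallest n/ν is J → limiting reagent.
n(D) = (4/4) × 1.603 = 1.603 mol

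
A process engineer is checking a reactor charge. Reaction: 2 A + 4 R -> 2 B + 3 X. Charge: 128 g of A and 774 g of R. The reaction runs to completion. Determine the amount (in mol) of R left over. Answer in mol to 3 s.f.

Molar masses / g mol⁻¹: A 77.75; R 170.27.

n(A) = 128.0 / 77.75 = 1.646 mol
n(R) = 774.0 / 170.27 = 4.546 mol
n/ν for A = 1.646/2 = 0.8230
n/ν for R = 4.546/4 = 1.137
Smallest n/ν is A → limiting reagent.
R consumed = (4/2) × 1.646 = 3.292 mol
R remaining = 4.546 − 3.292 = 1.254 mol

1.25 mol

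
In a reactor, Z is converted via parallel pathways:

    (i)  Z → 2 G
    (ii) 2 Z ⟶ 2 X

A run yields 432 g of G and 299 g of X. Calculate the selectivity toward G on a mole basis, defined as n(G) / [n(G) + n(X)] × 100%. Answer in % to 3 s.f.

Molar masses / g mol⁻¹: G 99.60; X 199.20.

n(G) = 432 / 99.60 = 4.337 mol
n(X) = 299 / 199.20 = 1.501 mol
selectivity = 4.337/(4.337+1.501) × 100 = 74.29 %

74.3 %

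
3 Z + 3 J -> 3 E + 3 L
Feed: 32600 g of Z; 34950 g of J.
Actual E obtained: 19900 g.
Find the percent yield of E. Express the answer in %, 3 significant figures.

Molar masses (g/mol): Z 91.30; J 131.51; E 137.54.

54.4 %

n(Z) = 32600 / 91.30 = 357.1 mol
n(J) = 34950 / 131.51 = 265.8 mol
n/ν for Z = 357.1/3 = 119.0
n/ν for J = 265.8/3 = 88.60
Smallest n/ν is J → limiting reagent.
theoretical n(E) = (3/3) × 265.8 = 265.8 mol → 36560 g
% yield = 19900 / 36560 × 100 = 54.43 %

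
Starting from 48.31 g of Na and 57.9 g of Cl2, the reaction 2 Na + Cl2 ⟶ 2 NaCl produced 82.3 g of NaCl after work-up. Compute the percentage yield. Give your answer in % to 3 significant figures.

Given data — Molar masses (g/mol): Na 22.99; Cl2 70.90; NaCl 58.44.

86.2 %

n(Na) = 48.31 / 22.99 = 2.101 mol
n(Cl2) = 57.90 / 70.90 = 0.8166 mol
n/ν for Na = 2.101/2 = 1.051
n/ν for Cl2 = 0.8166/1 = 0.8166
Smallest n/ν is Cl2 → limiting reagent.
theoretical n(NaCl) = (2/1) × 0.8166 = 1.633 mol → 95.43 g
% yield = 82.3 / 95.43 × 100 = 86.24 %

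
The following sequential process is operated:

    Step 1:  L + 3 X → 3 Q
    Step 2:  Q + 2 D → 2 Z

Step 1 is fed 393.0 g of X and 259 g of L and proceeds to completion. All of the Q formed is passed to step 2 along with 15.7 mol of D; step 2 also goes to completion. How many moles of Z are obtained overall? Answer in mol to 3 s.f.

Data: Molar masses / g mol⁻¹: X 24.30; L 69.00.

15.7 mol

Step 1:
n(X) = 393.0 / 24.30 = 16.17 mol
n(L) = 259.0 / 69.00 = 3.754 mol
n/ν for X = 16.17/3 = 5.390
n/ν for L = 3.754/1 = 3.754
Smallest n/ν is L → limiting reagent.
n(Q) produced = (3/1) × 3.754 = 11.26 mol
Step 2:
n(Q) available = 11.26 mol
n(D) = 15.70 mol
n/ν for Q = 11.26/1 = 11.26
n/ν for D = 15.70/2 = 7.850
Smallest n/ν is D → limiting reagent.
n(Z) = (2/2) × 15.70 = 15.70 mol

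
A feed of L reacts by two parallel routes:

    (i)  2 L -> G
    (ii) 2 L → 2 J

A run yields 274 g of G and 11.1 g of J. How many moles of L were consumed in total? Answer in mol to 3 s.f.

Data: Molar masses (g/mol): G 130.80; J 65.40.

4.36 mol

n(G) = 274 / 130.80 = 2.095 mol
n(J) = 11.1 / 65.40 = 0.1697 mol
n(L) via (i) = (2/1)×2.095 = 4.190 mol
n(L) via (ii) = (2/2)×0.1697 = 0.1697 mol
total n(L) = 4.190 + 0.1697 = 4.360 mol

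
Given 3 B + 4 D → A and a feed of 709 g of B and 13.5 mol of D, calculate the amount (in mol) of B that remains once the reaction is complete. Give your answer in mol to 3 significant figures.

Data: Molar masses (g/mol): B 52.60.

3.35 mol

n(B) = 709.0 / 52.60 = 13.48 mol
n(D) = 13.50 mol
n/ν → B: 4.493, D: 3.375; D is limiting.
B consumed = (3/4) × 13.50 = 10.13 mol
B remaining = 13.48 − 10.13 = 3.350 mol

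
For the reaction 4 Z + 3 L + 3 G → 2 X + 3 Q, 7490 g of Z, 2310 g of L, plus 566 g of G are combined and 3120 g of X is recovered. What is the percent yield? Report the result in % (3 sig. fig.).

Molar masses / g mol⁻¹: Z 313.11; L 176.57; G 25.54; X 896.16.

39.9 %

n(Z) = 7490 / 313.11 = 23.92 mol
n(L) = 2310 / 176.57 = 13.08 mol
n(G) = 566.0 / 25.54 = 22.16 mol
n/ν for Z = 23.92/4 = 5.980
n/ν for L = 13.08/3 = 4.360
n/ν for G = 22.16/3 = 7.387
Smallest n/ν is L → limiting reagent.
theoretical n(X) = (2/3) × 13.08 = 8.720 mol → 7815 g
% yield = 3120 / 7815 × 100 = 39.92 %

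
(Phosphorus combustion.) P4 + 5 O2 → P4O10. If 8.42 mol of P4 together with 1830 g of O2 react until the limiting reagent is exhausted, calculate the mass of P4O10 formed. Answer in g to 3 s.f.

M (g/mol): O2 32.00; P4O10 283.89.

2390 g

n(P4) = 8.420 mol
n(O2) = 1830 / 32.00 = 57.19 mol
n/ν for P4 = 8.420/1 = 8.420
n/ν for O2 = 57.19/5 = 11.44
Smallest n/ν is P4 → limiting reagent.
n(P4O10) = (1/1) × 8.420 = 8.420 mol
mass = 8.420 × 283.89 = 2390 g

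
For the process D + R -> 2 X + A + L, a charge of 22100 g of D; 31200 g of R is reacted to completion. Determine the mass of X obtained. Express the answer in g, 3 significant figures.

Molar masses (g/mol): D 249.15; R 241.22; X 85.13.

15100 g

n(D) = 22100 / 249.15 = 88.70 mol
n(R) = 31200 / 241.22 = 129.3 mol
n/ν for D = 88.70/1 = 88.70
n/ν for R = 129.3/1 = 129.3
Smallest n/ν is D → limiting reagent.
n(X) = (2/1) × 88.70 = 177.4 mol
mass = 177.4 × 85.13 = 15100 g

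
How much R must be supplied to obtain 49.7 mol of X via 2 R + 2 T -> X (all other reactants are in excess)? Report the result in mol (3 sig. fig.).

n(X) = 49.70 mol
n(R) = (2/1) × 49.70 = 99.40 mol

99.4 mol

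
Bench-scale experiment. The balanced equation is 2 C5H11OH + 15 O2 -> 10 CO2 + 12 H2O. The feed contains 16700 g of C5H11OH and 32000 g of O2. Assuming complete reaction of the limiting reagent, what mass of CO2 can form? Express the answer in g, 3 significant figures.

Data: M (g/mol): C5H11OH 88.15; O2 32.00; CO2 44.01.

n(C5H11OH) = 16700 / 88.15 = 189.4 mol
n(O2) = 32000 / 32.00 = 1000 mol
n/ν for C5H11OH = 189.4/2 = 94.70
n/ν for O2 = 1000/15 = 66.67
Smallest n/ν is O2 → limiting reagent.
n(CO2) = (10/15) × 1000 = 666.7 mol
mass = 666.7 × 44.01 = 29340 g

29300 g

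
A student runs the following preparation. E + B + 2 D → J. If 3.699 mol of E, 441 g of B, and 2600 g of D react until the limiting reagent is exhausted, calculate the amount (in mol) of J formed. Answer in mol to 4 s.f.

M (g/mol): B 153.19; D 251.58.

2.879 mol

n(E) = 3.699 mol
n(B) = 441.0 / 153.19 = 2.879 mol
n(D) = 2600 / 251.58 = 10.33 mol
n/ν for E = 3.699/1 = 3.699
n/ν for B = 2.879/1 = 2.879
n/ν for D = 10.33/2 = 5.165
Smallest n/ν is B → limiting reagent.
n(J) = (1/1) × 2.879 = 2.879 mol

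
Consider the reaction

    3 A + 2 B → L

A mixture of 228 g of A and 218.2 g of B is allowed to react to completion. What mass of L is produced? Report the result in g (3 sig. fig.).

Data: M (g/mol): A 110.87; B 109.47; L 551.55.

378 g

n(A) = 228.0 / 110.87 = 2.056 mol
n(B) = 218.2 / 109.47 = 1.993 mol
n/ν for A = 2.056/3 = 0.6853
n/ν for B = 1.993/2 = 0.9965
Smallest n/ν is A → limiting reagent.
n(L) = (1/3) × 2.056 = 0.6853 mol
mass = 0.6853 × 551.55 = 378.0 g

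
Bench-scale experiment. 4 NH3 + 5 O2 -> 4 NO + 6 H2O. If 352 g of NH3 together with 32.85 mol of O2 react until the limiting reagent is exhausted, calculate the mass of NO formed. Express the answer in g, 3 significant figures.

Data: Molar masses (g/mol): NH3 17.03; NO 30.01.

620 g

n(NH3) = 352.0 / 17.03 = 20.67 mol
n(O2) = 32.85 mol
n/ν for NH3 = 20.67/4 = 5.168
n/ν for O2 = 32.85/5 = 6.570
Smallest n/ν is NH3 → limiting reagent.
n(NO) = (4/4) × 20.67 = 20.67 mol
mass = 20.67 × 30.01 = 620.3 g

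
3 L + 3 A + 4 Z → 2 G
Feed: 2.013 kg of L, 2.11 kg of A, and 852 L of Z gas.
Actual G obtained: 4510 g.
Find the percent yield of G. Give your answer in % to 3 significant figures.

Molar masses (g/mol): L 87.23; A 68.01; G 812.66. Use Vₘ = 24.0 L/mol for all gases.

n(L) = 2.013×1000 / 87.23 = 23.08 mol
n(A) = 2.110×1000 / 68.01 = 31.02 mol
n(Z) = 852.0 / 24.0 = 35.50 mol
n/ν for L = 23.08/3 = 7.693
n/ν for A = 31.02/3 = 10.34
n/ν for Z = 35.50/4 = 8.875
Smallest n/ν is L → limiting reagent.
theoretical n(G) = (2/3) × 23.08 = 15.39 mol → 12510 g
% yield = 4510 / 12510 × 100 = 36.05 %

36.1 %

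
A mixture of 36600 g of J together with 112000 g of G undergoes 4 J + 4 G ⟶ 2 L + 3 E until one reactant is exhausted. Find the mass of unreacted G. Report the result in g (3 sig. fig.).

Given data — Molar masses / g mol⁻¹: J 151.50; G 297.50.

n(J) = 36600 / 151.50 = 241.6 mol
n(G) = 112000 / 297.50 = 376.5 mol
n/ν → J: 60.40, G: 94.13; J is limiting.
G consumed = (4/4) × 241.6 = 241.6 mol
G remaining = 376.5 − 241.6 = 134.9 mol
mass = 134.9 × 297.50 = 40130 g

40100 g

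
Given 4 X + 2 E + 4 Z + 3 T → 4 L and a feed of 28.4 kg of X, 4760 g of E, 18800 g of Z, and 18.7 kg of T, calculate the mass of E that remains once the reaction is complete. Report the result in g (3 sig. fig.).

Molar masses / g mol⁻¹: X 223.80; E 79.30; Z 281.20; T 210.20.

2110 g

n(X) = 28.40×1000 / 223.80 = 126.9 mol
n(E) = 4760 / 79.30 = 60.03 mol
n(Z) = 18800 / 281.20 = 66.86 mol
n(T) = 18.70×1000 / 210.20 = 88.96 mol
n/ν → X: 31.73, E: 30.02, Z: 16.72, T: 29.65; Z is limiting.
E consumed = (2/4) × 66.86 = 33.43 mol
E remaining = 60.03 − 33.43 = 26.60 mol
mass = 26.60 × 79.30 = 2109 g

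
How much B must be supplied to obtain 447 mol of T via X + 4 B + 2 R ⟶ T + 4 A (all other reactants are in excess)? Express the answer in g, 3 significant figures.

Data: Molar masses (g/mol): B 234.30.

n(T) = 447.0 mol
n(B) = (4/1) × 447.0 = 1788 mol
mass = 1788 × 234.30 = 418900 g

419000 g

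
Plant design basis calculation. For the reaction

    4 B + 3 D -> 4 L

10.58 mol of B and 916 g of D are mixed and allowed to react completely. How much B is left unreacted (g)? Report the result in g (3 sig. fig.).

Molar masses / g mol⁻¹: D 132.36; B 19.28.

26.1 g

n(B) = 10.58 mol
n(D) = 916.0 / 132.36 = 6.921 mol
n/ν for B = 10.58/4 = 2.645
n/ν for D = 6.921/3 = 2.307
Smallest n/ν is D → limiting reagent.
B consumed = (4/3) × 6.921 = 9.228 mol
B remaining = 10.58 − 9.228 = 1.352 mol
mass = 1.352 × 19.28 = 26.07 g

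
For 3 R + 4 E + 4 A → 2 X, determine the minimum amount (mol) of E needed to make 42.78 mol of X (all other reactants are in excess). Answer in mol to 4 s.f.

85.56 mol

n(X) = 42.78 mol
n(E) = (4/2) × 42.78 = 85.56 mol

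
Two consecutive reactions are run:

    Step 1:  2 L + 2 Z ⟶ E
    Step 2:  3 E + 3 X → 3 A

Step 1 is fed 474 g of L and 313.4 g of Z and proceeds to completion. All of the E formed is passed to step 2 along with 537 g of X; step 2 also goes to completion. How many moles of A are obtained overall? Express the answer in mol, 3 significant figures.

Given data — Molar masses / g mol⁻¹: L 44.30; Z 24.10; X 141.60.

3.79 mol

Step 1:
n(L) = 474.0 / 44.30 = 10.70 mol
n(Z) = 313.4 / 24.10 = 13.00 mol
n/ν for L = 10.70/2 = 5.350
n/ν for Z = 13.00/2 = 6.500
Smallest n/ν is L → limiting reagent.
n(E) produced = (1/2) × 10.70 = 5.350 mol
Step 2:
n(E) available = 5.350 mol
n(X) = 537.0 / 141.60 = 3.792 mol
n/ν for E = 5.350/3 = 1.783
n/ν for X = 3.792/3 = 1.264
Smallest n/ν is X → limiting reagent.
n(A) = (3/3) × 3.792 = 3.792 mol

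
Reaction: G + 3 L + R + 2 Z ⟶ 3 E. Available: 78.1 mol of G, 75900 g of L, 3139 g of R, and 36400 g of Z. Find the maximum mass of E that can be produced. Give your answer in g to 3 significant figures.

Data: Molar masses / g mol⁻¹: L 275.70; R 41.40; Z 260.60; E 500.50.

105000 g

n(G) = 78.10 mol
n(L) = 75900 / 275.70 = 275.3 mol
n(R) = 3139 / 41.40 = 75.82 mol
n(Z) = 36400 / 260.60 = 139.7 mol
n/ν for G = 78.10/1 = 78.10
n/ν for L = 275.3/3 = 91.77
n/ν for R = 75.82/1 = 75.82
n/ν for Z = 139.7/2 = 69.85
Smallest n/ν is Z → limiting reagent.
n(E) = (3/2) × 139.7 = 209.6 mol
mass = 209.6 × 500.50 = 104900 g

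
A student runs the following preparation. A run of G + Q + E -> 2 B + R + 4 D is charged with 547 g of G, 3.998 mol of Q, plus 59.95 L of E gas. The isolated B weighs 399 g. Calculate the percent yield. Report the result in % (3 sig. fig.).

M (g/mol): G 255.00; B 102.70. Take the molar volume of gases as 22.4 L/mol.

90.6 %

n(G) = 547.0 / 255.00 = 2.145 mol
n(Q) = 3.998 mol
n(E) = 59.95 / 22.4 = 2.676 mol
n/ν for G = 2.145/1 = 2.145
n/ν for Q = 3.998/1 = 3.998
n/ν for E = 2.676/1 = 2.676
Smallest n/ν is G → limiting reagent.
theoretical n(B) = (2/1) × 2.145 = 4.290 mol → 440.6 g
% yield = 399 / 440.6 × 100 = 90.56 %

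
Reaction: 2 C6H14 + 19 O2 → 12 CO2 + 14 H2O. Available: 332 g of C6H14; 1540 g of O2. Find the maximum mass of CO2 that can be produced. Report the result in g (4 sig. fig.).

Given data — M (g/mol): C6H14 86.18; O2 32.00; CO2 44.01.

1017 g

n(C6H14) = 332.0 / 86.18 = 3.852 mol
n(O2) = 1540 / 32.00 = 48.13 mol
n/ν for C6H14 = 3.852/2 = 1.926
n/ν for O2 = 48.13/19 = 2.533
Smallest n/ν is C6H14 → limiting reagent.
n(CO2) = (12/2) × 3.852 = 23.11 mol
mass = 23.11 × 44.01 = 1017 g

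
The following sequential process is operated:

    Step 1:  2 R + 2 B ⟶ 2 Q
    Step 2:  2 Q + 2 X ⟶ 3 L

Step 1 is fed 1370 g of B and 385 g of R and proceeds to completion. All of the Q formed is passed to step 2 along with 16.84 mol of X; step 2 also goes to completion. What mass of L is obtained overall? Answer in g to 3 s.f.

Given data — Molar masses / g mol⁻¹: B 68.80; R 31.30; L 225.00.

4150 g

Step 1:
n(B) = 1370 / 68.80 = 19.91 mol
n(R) = 385.0 / 31.30 = 12.30 mol
n/ν for B = 19.91/2 = 9.955
n/ν for R = 12.30/2 = 6.150
Smallest n/ν is R → limiting reagent.
n(Q) produced = (2/2) × 12.30 = 12.30 mol
Step 2:
n(Q) available = 12.30 mol
n(X) = 16.84 mol
n/ν for Q = 12.30/2 = 6.150
n/ν for X = 16.84/2 = 8.420
Smallest n/ν is Q → limiting reagent.
n(L) = (3/2) × 12.30 = 18.45 mol
mass = 18.45 × 225.00 = 4151 g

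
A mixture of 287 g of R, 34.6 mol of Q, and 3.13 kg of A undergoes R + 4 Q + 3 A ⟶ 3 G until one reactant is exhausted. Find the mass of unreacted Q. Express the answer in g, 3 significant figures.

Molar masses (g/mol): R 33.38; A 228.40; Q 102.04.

n(R) = 287.0 / 33.38 = 8.598 mol
n(Q) = 34.60 mol
n(A) = 3.130×1000 / 228.40 = 13.70 mol
n/ν → R: 8.598, Q: 8.650, A: 4.567; A is limiting.
Q consumed = (4/3) × 13.70 = 18.27 mol
Q remaining = 34.60 − 18.27 = 16.33 mol
mass = 16.33 × 102.04 = 1666 g

1670 g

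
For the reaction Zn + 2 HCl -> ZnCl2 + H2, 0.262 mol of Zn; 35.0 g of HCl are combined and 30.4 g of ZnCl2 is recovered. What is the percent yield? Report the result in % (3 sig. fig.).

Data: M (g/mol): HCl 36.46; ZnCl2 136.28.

n(Zn) = 0.2620 mol
n(HCl) = 35.00 / 36.46 = 0.9600 mol
n/ν for Zn = 0.2620/1 = 0.2620
n/ν for HCl = 0.9600/2 = 0.4800
Smallest n/ν is Zn → limiting reagent.
theoretical n(ZnCl2) = (1/1) × 0.2620 = 0.2620 mol → 35.71 g
% yield = 30.4 / 35.71 × 100 = 85.13 %

85.1 %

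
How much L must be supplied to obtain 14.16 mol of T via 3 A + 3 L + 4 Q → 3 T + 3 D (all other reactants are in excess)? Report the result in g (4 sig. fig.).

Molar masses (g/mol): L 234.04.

n(T) = 14.16 mol
n(L) = (3/3) × 14.16 = 14.16 mol
mass = 14.16 × 234.04 = 3314 g

3314 g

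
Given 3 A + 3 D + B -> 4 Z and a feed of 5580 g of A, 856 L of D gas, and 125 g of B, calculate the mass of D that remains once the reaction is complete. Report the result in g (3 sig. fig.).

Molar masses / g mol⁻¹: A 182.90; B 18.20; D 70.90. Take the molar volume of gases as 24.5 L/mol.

1020 g

n(A) = 5580 / 182.90 = 30.51 mol
n(D) = 856.0 / 24.5 = 34.94 mol
n(B) = 125.0 / 18.20 = 6.868 mol
n/ν → A: 10.17, D: 11.65, B: 6.868; B is limiting.
D consumed = (3/1) × 6.868 = 20.60 mol
D remaining = 34.94 − 20.60 = 14.34 mol
mass = 14.34 × 70.90 = 1017 g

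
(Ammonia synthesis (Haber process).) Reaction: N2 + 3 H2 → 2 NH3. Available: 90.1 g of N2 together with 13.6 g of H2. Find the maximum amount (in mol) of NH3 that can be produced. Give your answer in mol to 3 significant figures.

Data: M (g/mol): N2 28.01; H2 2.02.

4.49 mol

n(N2) = 90.10 / 28.01 = 3.217 mol
n(H2) = 13.60 / 2.02 = 6.733 mol
n/ν for N2 = 3.217/1 = 3.217
n/ν for H2 = 6.733/3 = 2.244
Smallest n/ν is H2 → limiting reagent.
n(NH3) = (2/3) × 6.733 = 4.489 mol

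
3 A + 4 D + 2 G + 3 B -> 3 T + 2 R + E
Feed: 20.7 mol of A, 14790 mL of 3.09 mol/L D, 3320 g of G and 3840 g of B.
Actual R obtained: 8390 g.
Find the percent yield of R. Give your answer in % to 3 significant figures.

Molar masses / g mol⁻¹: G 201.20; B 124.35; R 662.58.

91.8 %

n(A) = 20.70 mol
n(D) = 3.09 × 14790/1000 = 45.70 mol
n(G) = 3320 / 201.20 = 16.50 mol
n(B) = 3840 / 124.35 = 30.88 mol
n/ν for A = 20.70/3 = 6.900
n/ν for D = 45.70/4 = 11.43
n/ν for G = 16.50/2 = 8.250
n/ν for B = 30.88/3 = 10.29
Smallest n/ν is A → limiting reagent.
theoretical n(R) = (2/3) × 20.70 = 13.80 mol → 9144 g
% yield = 8390 / 9144 × 100 = 91.75 %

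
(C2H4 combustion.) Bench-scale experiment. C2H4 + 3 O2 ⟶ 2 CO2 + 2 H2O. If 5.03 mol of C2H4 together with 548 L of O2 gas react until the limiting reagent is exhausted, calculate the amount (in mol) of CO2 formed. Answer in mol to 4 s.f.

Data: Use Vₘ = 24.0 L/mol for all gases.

n(C2H4) = 5.030 mol
n(O2) = 548.0 / 24.0 = 22.83 mol
n/ν for C2H4 = 5.030/1 = 5.030
n/ν for O2 = 22.83/3 = 7.610
Smallest n/ν is C2H4 → limiting reagent.
n(CO2) = (2/1) × 5.030 = 10.06 mol

10.06 mol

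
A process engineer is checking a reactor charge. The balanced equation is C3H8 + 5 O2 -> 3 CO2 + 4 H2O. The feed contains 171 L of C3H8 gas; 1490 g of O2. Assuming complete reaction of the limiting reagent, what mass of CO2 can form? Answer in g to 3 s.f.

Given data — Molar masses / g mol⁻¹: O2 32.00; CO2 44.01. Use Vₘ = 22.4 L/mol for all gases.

1010 g

n(C3H8) = 171.0 / 22.4 = 7.634 mol
n(O2) = 1490 / 32.00 = 46.56 mol
n/ν → C3H8: 7.634, O2: 9.312; C3H8 is limiting.
n(CO2) = (3/1) × 7.634 = 22.90 mol
mass = 22.90 × 44.01 = 1008 g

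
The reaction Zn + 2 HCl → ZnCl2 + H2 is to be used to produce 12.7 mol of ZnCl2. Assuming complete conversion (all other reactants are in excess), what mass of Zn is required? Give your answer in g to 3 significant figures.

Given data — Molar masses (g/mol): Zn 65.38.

n(ZnCl2) = 12.70 mol
n(Zn) = (1/1) × 12.70 = 12.70 mol
mass = 12.70 × 65.38 = 830.3 g

830 g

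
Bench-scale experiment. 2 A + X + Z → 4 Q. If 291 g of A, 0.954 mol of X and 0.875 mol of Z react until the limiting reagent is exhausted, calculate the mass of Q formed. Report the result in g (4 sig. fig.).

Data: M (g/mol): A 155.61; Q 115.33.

403.7 g

n(A) = 291.0 / 155.61 = 1.870 mol
n(X) = 0.9540 mol
n(Z) = 0.8750 mol
n/ν for A = 1.870/2 = 0.9350
n/ν for X = 0.9540/1 = 0.9540
n/ν for Z = 0.8750/1 = 0.8750
Smallest n/ν is Z → limiting reagent.
n(Q) = (4/1) × 0.8750 = 3.500 mol
mass = 3.500 × 115.33 = 403.7 g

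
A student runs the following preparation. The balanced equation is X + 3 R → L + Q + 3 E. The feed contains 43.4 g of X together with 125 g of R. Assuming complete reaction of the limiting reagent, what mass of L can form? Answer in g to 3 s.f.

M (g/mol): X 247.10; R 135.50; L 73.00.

12.8 g

n(X) = 43.40 / 247.10 = 0.1756 mol
n(R) = 125.0 / 135.50 = 0.9225 mol
n/ν → X: 0.1756, R: 0.3075; X is limiting.
n(L) = (1/1) × 0.1756 = 0.1756 mol
mass = 0.1756 × 73.00 = 12.82 g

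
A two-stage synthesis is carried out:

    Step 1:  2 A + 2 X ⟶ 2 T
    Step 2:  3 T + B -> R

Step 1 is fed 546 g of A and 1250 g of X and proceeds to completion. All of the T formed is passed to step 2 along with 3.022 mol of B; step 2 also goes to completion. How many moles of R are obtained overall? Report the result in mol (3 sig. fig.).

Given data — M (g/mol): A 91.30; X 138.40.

Step 1:
n(A) = 546.0 / 91.30 = 5.980 mol
n(X) = 1250 / 138.40 = 9.032 mol
n/ν for A = 5.980/2 = 2.990
n/ν for X = 9.032/2 = 4.516
Smallest n/ν is A → limiting reagent.
n(T) produced = (2/2) × 5.980 = 5.980 mol
Step 2:
n(T) available = 5.980 mol
n(B) = 3.022 mol
n/ν for T = 5.980/3 = 1.993
n/ν for B = 3.022/1 = 3.022
Smallest n/ν is T → limiting reagent.
n(R) = (1/3) × 5.980 = 1.993 mol

1.99 mol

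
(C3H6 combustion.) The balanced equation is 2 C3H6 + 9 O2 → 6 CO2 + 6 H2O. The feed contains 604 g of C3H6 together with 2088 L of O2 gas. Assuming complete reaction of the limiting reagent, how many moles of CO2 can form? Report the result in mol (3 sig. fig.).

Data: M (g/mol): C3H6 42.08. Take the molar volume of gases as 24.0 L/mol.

n(C3H6) = 604.0 / 42.08 = 14.35 mol
n(O2) = 2088 / 24.0 = 87.00 mol
n/ν for C3H6 = 14.35/2 = 7.175
n/ν for O2 = 87.00/9 = 9.667
Smallest n/ν is C3H6 → limiting reagent.
n(CO2) = (6/2) × 14.35 = 43.05 mol

43.1 mol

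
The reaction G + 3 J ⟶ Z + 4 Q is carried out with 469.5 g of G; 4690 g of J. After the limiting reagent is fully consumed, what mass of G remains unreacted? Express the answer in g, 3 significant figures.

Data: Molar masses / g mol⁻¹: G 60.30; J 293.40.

148 g

n(G) = 469.5 / 60.30 = 7.786 mol
n(J) = 4690 / 293.40 = 15.99 mol
n/ν → G: 7.786, J: 5.330; J is limiting.
G consumed = (1/3) × 15.99 = 5.330 mol
G remaining = 7.786 − 5.330 = 2.456 mol
mass = 2.456 × 60.30 = 148.1 g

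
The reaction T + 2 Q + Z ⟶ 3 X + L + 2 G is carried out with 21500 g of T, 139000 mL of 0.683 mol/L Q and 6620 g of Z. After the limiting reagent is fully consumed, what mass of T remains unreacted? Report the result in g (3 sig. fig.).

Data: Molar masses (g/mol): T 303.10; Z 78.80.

n(T) = 21500 / 303.10 = 70.93 mol
n(Q) = 0.683 × 139000/1000 = 94.94 mol
n(Z) = 6620 / 78.80 = 84.01 mol
n/ν for T = 70.93/1 = 70.93
n/ν for Q = 94.94/2 = 47.47
n/ν for Z = 84.01/1 = 84.01
Smallest n/ν is Q → limiting reagent.
T consumed = (1/2) × 94.94 = 47.47 mol
T remaining = 70.93 − 47.47 = 23.46 mol
mass = 23.46 × 303.10 = 7111 g

7110 g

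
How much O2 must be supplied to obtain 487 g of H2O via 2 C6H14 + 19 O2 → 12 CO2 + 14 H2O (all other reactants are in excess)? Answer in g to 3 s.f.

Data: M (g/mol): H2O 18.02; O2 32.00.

1170 g

n(H2O) = 487 / 18.02 = 27.03 mol
n(O2) = (19/14) × 27.03 = 36.68 mol
mass = 36.68 × 32.00 = 1174 g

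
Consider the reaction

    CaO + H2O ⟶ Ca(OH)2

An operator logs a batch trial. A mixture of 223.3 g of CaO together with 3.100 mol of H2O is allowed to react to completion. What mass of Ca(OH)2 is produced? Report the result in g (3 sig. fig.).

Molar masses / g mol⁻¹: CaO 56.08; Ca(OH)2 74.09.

n(CaO) = 223.3 / 56.08 = 3.982 mol
n(H2O) = 3.100 mol
n/ν for CaO = 3.982/1 = 3.982
n/ν for H2O = 3.100/1 = 3.100
Smallest n/ν is H2O → limiting reagent.
n(Ca(OH)2) = (1/1) × 3.100 = 3.100 mol
mass = 3.100 × 74.09 = 229.7 g

230 g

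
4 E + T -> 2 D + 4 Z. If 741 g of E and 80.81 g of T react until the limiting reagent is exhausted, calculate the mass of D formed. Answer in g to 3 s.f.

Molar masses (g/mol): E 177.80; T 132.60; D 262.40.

320 g

n(E) = 741.0 / 177.80 = 4.168 mol
n(T) = 80.81 / 132.60 = 0.6094 mol
n/ν for E = 4.168/4 = 1.042
n/ν for T = 0.6094/1 = 0.6094
Smallest n/ν is T → limiting reagent.
n(D) = (2/1) × 0.6094 = 1.219 mol
mass = 1.219 × 262.40 = 319.9 g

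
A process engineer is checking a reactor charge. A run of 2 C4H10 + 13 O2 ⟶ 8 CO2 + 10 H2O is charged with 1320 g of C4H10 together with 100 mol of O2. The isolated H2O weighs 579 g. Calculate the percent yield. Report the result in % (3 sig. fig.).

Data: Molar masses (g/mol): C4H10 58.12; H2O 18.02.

n(C4H10) = 1320 / 58.12 = 22.71 mol
n(O2) = 100.0 mol
n/ν for C4H10 = 22.71/2 = 11.36
n/ν for O2 = 100.0/13 = 7.692
Smallest n/ν is O2 → limiting reagent.
theoretical n(H2O) = (10/13) × 100.0 = 76.92 mol → 1386 g
% yield = 579 / 1386 × 100 = 41.77 %

41.8 %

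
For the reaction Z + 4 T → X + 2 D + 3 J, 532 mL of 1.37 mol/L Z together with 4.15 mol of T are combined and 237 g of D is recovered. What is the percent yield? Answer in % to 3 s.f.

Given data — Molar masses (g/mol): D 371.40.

n(Z) = 1.37 × 532.0/1000 = 0.7288 mol
n(T) = 4.150 mol
n/ν for Z = 0.7288/1 = 0.7288
n/ν for T = 4.150/4 = 1.038
Smallest n/ν is Z → limiting reagent.
theoretical n(D) = (2/1) × 0.7288 = 1.458 mol → 541.5 g
% yield = 237 / 541.5 × 100 = 43.77 %

43.8 %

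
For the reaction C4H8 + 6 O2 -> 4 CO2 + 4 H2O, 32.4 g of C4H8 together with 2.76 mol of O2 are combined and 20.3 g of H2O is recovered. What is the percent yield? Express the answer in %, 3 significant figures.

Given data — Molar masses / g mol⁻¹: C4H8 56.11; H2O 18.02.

61.2 %

n(C4H8) = 32.40 / 56.11 = 0.5774 mol
n(O2) = 2.760 mol
n/ν for C4H8 = 0.5774/1 = 0.5774
n/ν for O2 = 2.760/6 = 0.4600
Smallest n/ν is O2 → limiting reagent.
theoretical n(H2O) = (4/6) × 2.760 = 1.840 mol → 33.16 g
% yield = 20.3 / 33.16 × 100 = 61.22 %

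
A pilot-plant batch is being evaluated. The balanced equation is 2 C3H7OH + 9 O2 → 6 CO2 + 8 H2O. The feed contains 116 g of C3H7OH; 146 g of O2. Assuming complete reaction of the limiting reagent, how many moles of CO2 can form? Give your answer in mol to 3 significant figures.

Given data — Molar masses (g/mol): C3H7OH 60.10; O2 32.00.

n(C3H7OH) = 116.0 / 60.10 = 1.930 mol
n(O2) = 146.0 / 32.00 = 4.563 mol
n/ν → C3H7OH: 0.9650, O2: 0.5070; O2 is limiting.
n(CO2) = (6/9) × 4.563 = 3.042 mol

3.04 mol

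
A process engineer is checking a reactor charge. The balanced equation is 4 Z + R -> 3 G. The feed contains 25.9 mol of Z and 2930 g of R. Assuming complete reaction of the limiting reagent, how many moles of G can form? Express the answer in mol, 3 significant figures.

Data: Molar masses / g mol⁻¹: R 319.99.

19.4 mol

n(Z) = 25.90 mol
n(R) = 2930 / 319.99 = 9.157 mol
n/ν for Z = 25.90/4 = 6.475
n/ν for R = 9.157/1 = 9.157
Smallest n/ν is Z → limiting reagent.
n(G) = (3/4) × 25.90 = 19.43 mol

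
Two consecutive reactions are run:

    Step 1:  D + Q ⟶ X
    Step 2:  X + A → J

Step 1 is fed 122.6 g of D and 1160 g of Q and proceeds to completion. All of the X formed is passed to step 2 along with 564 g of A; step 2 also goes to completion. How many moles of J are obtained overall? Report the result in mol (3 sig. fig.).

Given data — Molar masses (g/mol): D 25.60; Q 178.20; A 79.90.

4.79 mol

Step 1:
n(D) = 122.6 / 25.60 = 4.789 mol
n(Q) = 1160 / 178.20 = 6.510 mol
n/ν for D = 4.789/1 = 4.789
n/ν for Q = 6.510/1 = 6.510
Smallest n/ν is D → limiting reagent.
n(X) produced = (1/1) × 4.789 = 4.789 mol
Step 2:
n(X) available = 4.789 mol
n(A) = 564.0 / 79.90 = 7.059 mol
n/ν for X = 4.789/1 = 4.789
n/ν for A = 7.059/1 = 7.059
Smallest n/ν is X → limiting reagent.
n(J) = (1/1) × 4.789 = 4.789 mol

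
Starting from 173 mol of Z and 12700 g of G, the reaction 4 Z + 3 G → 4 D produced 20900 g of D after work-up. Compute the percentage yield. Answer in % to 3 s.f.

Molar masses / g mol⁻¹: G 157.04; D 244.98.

79.1 %

n(Z) = 173.0 mol
n(G) = 12700 / 157.04 = 80.87 mol
n/ν for Z = 173.0/4 = 43.25
n/ν for G = 80.87/3 = 26.96
Smallest n/ν is G → limiting reagent.
theoretical n(D) = (4/3) × 80.87 = 107.8 mol → 26410 g
% yield = 20900 / 26410 × 100 = 79.14 %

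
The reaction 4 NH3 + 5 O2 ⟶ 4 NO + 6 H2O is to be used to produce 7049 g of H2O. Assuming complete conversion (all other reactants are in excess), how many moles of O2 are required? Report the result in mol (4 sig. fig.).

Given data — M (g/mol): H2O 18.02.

326.0 mol

n(H2O) = 7049 / 18.02 = 391.2 mol
n(O2) = (5/6) × 391.2 = 326.0 mol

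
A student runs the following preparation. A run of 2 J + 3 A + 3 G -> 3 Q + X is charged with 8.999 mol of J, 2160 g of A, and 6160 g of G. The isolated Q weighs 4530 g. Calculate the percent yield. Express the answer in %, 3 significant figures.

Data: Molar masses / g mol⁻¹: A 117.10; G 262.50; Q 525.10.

63.9 %

n(J) = 8.999 mol
n(A) = 2160 / 117.10 = 18.45 mol
n(G) = 6160 / 262.50 = 23.47 mol
n/ν for J = 8.999/2 = 4.500
n/ν for A = 18.45/3 = 6.150
n/ν for G = 23.47/3 = 7.823
Smallest n/ν is J → limiting reagent.
theoretical n(Q) = (3/2) × 8.999 = 13.50 mol → 7089 g
% yield = 4530 / 7089 × 100 = 63.90 %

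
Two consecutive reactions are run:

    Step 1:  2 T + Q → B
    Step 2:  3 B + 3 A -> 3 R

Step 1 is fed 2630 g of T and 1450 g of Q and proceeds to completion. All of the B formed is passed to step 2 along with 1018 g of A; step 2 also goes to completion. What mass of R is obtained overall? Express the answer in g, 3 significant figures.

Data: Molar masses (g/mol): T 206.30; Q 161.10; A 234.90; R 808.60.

3500 g

Step 1:
n(T) = 2630 / 206.30 = 12.75 mol
n(Q) = 1450 / 161.10 = 9.001 mol
n/ν for T = 12.75/2 = 6.375
n/ν for Q = 9.001/1 = 9.001
Smallest n/ν is T → limiting reagent.
n(B) produced = (1/2) × 12.75 = 6.375 mol
Step 2:
n(B) available = 6.375 mol
n(A) = 1018 / 234.90 = 4.334 mol
n/ν for B = 6.375/3 = 2.125
n/ν for A = 4.334/3 = 1.445
Smallest n/ν is A → limiting reagent.
n(R) = (3/3) × 4.334 = 4.334 mol
mass = 4.334 × 808.60 = 3504 g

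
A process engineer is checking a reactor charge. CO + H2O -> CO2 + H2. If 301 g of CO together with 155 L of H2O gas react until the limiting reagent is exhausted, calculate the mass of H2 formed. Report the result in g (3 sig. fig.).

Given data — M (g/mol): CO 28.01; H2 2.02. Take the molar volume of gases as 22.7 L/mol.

n(CO) = 301.0 / 28.01 = 10.75 mol
n(H2O) = 155.0 / 22.7 = 6.828 mol
n/ν for CO = 10.75/1 = 10.75
n/ν for H2O = 6.828/1 = 6.828
Smallest n/ν is H2O → limiting reagent.
n(H2) = (1/1) × 6.828 = 6.828 mol
mass = 6.828 × 2.02 = 13.79 g

13.8 g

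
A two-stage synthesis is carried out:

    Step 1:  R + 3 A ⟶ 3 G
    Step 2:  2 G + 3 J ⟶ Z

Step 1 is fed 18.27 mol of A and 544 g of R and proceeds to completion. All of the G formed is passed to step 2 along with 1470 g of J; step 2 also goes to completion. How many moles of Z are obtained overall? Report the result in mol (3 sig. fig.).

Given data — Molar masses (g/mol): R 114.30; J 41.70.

7.14 mol

Step 1:
n(A) = 18.27 mol
n(R) = 544.0 / 114.30 = 4.759 mol
n/ν for A = 18.27/3 = 6.090
n/ν for R = 4.759/1 = 4.759
Smallest n/ν is R → limiting reagent.
n(G) produced = (3/1) × 4.759 = 14.28 mol
Step 2:
n(G) available = 14.28 mol
n(J) = 1470 / 41.70 = 35.25 mol
n/ν for G = 14.28/2 = 7.140
n/ν for J = 35.25/3 = 11.75
Smallest n/ν is G → limiting reagent.
n(Z) = (1/2) × 14.28 = 7.140 mol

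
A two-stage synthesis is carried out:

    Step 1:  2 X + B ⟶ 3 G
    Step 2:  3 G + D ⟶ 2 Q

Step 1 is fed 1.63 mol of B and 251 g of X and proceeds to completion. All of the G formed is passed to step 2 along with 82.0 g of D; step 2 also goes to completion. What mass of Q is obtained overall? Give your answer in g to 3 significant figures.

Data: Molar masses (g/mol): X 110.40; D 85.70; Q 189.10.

362 g

Step 1:
n(B) = 1.630 mol
n(X) = 251.0 / 110.40 = 2.274 mol
n/ν → B: 1.630, X: 1.137; X is limiting.
n(G) produced = (3/2) × 2.274 = 3.411 mol
Step 2:
n(G) available = 3.411 mol
n(D) = 82.00 / 85.70 = 0.9568 mol
n/ν → G: 1.137, D: 0.9568; D is limiting.
n(Q) = (2/1) × 0.9568 = 1.914 mol
mass = 1.914 × 189.10 = 361.9 g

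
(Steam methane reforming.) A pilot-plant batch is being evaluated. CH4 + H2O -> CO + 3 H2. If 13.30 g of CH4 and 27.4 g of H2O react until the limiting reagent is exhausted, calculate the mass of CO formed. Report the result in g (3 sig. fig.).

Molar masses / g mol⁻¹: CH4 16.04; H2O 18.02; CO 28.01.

n(CH4) = 13.30 / 16.04 = 0.8292 mol
n(H2O) = 27.40 / 18.02 = 1.521 mol
n/ν for CH4 = 0.8292/1 = 0.8292
n/ν for H2O = 1.521/1 = 1.521
Smallest n/ν is CH4 → limiting reagent.
n(CO) = (1/1) × 0.8292 = 0.8292 mol
mass = 0.8292 × 28.01 = 23.23 g

23.2 g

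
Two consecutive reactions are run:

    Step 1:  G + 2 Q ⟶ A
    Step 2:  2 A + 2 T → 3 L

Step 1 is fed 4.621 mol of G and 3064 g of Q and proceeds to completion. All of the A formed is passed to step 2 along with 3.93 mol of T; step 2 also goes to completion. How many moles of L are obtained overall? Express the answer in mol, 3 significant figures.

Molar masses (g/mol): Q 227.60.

Step 1:
n(G) = 4.621 mol
n(Q) = 3064 / 227.60 = 13.46 mol
n/ν for G = 4.621/1 = 4.621
n/ν for Q = 13.46/2 = 6.730
Smallest n/ν is G → limiting reagent.
n(A) produced = (1/1) × 4.621 = 4.621 mol
Step 2:
n(A) available = 4.621 mol
n(T) = 3.930 mol
n/ν for A = 4.621/2 = 2.311
n/ν for T = 3.930/2 = 1.965
Smallest n/ν is T → limiting reagent.
n(L) = (3/2) × 3.930 = 5.895 mol

5.90 mol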